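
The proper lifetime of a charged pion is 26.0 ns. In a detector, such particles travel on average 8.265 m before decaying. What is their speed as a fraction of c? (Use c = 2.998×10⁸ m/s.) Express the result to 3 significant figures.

Lab distance = (lab lifetime)·v = γτ·βc, so βγ = d/(cτ) = 8.265/(2.998×10⁸ × 2.600×10^-8) = 1.0603.
With βγ = 1.0603: γ² = 1 + (βγ)² = 2.12424, and β = (βγ)/γ = 1.0603/1.45748 = 0.727.

0.727c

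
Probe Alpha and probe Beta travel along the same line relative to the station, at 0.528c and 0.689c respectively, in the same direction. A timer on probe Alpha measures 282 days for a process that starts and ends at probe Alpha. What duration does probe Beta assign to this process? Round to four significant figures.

291.5 days

Speed of probe Alpha in probe Beta's frame: u = (v_A − v_B)/(1 − v_A v_B/c²) = (0.528 − 0.689)/(1 − 0.528×0.689) = −0.161/0.636208 = −0.25306; |u| = 0.25306c.
At |u| = 0.25306c, γ = (1 − 0.0640394)^(−1/2) = 1.0336.
Probe Alpha's interval is proper; time dilation gives Δt_B = γΔτ = 1.0336 × 282 days = 291.5 days.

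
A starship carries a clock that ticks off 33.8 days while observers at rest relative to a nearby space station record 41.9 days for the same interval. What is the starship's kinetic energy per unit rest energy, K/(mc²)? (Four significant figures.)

The time-dilation ratio gives γ = 41.9/33.8 = 1.23964.
Since K = (γ−1)mc², K/(mc²) = 1.23964 − 1 = 0.2396.

0.2396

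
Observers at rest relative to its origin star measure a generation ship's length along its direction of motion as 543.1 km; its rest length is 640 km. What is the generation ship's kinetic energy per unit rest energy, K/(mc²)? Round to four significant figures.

0.1784

γ = L₀/L = 640/543.1 = 1.17842.
K/(mc²) = γ − 1 = 1.17842 − 1 = 0.1784.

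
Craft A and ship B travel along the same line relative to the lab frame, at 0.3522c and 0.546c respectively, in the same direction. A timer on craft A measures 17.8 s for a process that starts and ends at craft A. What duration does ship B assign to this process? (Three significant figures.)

Speed of craft A in ship B's frame: u = (v_A − v_B)/(1 − v_A v_B/c²) = (0.3522 − 0.546)/(1 − 0.3522×0.546) = −0.1938/0.8076988 = −0.23994; |u| = 0.23994c.
γ for this relative speed: γ = 1/√(1 − 0.0575712) = 1.0301.
Craft A's interval is proper; time dilation gives Δt_B = γΔτ = 1.0301 × 17.8 s = 18.3 s.

18.3 s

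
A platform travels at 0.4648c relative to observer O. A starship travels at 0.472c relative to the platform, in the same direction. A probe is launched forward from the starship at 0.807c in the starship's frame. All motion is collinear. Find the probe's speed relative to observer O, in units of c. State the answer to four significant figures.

0.9724c

First combine the probe and starship (S''→S'): u₁ = (0.807 + 0.472)/(1 + 0.807×0.472) = 1.279/1.380904 = 0.9262.
Then combine with the platform (S'→S): u = (0.9262 + 0.4648)/(1 + 0.9262×0.4648) = 1.391/1.43049776 = 0.97239.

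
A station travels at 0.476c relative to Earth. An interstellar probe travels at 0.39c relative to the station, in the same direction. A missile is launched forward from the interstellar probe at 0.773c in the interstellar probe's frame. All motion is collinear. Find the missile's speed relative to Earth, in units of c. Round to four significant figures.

0.9609c

First combine the missile and interstellar probe (S''→S'): u₁ = (0.773 + 0.39)/(1 + 0.773×0.39) = 1.163/1.30147 = 0.8936.
Then combine with the station (S'→S): u = (0.8936 + 0.476)/(1 + 0.8936×0.476) = 1.3696/1.4253536 = 0.96088.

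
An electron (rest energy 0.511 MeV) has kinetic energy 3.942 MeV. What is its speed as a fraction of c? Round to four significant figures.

0.9934c

γ = 1 + K/(mc²) = 1 + 3.942/0.511 = 8.7143.
β = √(1 − 1/γ²) = √(1 − 0.0131685) = √0.9868315 = 0.9934.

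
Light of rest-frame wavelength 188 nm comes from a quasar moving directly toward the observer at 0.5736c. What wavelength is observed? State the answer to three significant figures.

97.9 nm

Relativistic Doppler for wavelength: λ_obs = λ_src · √((1−β)/(1+β)).
With β = 0.5736: factor = √(0.4264/1.5736) = 0.52055.
λ_obs = 188 × 0.52055 = 97.9 nm.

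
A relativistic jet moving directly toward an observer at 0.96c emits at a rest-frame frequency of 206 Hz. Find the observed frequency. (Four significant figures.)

1442 Hz

Relativistic Doppler (source moving toward): f_obs = f_src · √((1+β)/(1−β)).
With β = 0.96: factor = √(1.96/0.04) = 7.
f_obs = 206 × 7 = 1442 Hz.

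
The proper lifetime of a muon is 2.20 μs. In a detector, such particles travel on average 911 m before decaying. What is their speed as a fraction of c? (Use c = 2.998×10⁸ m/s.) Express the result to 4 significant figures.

0.8100c

Lab distance = (lab lifetime)·v = γτ·βc, so βγ = d/(cτ) = 911.0/(2.998×10⁸ × 2.200×10^-6) = 1.3812.
With βγ = 1.3812: γ² = 1 + (βγ)² = 2.90771, and β = (βγ)/γ = 1.3812/1.7052 = 0.8100.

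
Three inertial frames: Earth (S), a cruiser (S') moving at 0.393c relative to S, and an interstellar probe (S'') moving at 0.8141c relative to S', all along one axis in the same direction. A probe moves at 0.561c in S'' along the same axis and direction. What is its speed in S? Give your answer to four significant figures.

0.9752c

Apply u = (u'+v)/(1+u'v) twice. Probe in the cruiser frame: (0.561+0.8141)/(1+0.561·0.8141) = 1.3751/1.4567101 = 0.94398c.
That velocity, transformed to the rest frame of Earth: (0.94398+0.393)/(1+0.94398·0.393) = 1.33698/1.37098414 = 0.9752c.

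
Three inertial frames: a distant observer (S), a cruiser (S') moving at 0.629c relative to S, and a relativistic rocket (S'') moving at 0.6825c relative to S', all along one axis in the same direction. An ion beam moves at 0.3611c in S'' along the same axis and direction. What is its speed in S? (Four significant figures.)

Apply u = (u'+v)/(1+u'v) twice. Ion beam in the cruiser frame: (0.3611+0.6825)/(1+0.3611·0.6825) = 1.0436/1.24645075 = 0.83726c.
That velocity, transformed to the rest frame of a distant observer: (0.83726+0.629)/(1+0.83726·0.629) = 1.46626/1.52663654 = 0.96045c.

0.9605c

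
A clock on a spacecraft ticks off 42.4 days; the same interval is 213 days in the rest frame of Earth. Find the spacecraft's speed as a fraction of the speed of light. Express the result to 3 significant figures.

0.980c

γ = Δt/Δτ = 213/42.4 = 5.0236.
β = √(1 − 1/γ²) = √(1 − 0.0396251) = √0.9603749 = 0.980.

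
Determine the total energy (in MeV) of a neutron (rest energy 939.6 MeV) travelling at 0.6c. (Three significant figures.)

1170 MeV

γ = 1/√(1 − β²) = 1/√(1 − 0.36) = 1/√0.64 = 1/0.8 = 1.25.
Total energy: E = γmc² = 1.25 × 939.6 MeV = 1170 MeV.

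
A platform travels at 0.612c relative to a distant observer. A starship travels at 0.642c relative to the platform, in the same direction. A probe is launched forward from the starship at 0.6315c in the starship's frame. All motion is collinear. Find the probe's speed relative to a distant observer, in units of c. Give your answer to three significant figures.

Apply u = (u'+v)/(1+u'v) twice. Probe in the platform frame: (0.6315+0.642)/(1+0.6315·0.642) = 1.2735/1.405423 = 0.90613c.
That velocity, transformed to the rest frame of a distant observer: (0.90613+0.612)/(1+0.90613·0.612) = 1.51813/1.55455156 = 0.97657c.

0.977c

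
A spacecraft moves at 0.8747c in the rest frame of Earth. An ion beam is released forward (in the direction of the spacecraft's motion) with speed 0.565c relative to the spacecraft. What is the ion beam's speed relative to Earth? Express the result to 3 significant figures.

0.964c

Relativistic velocity addition: u = (u' + v)/(1 + u'v/c²), with u' = 0.565c and v = 0.8747c.
Numerator: 0.565 + 0.8747 = 1.4397. Denominator: 1 + (0.565)(0.8747) = 1.4942055.
u = 1.4397/1.4942055 = 0.96352, so the speed is 0.964c.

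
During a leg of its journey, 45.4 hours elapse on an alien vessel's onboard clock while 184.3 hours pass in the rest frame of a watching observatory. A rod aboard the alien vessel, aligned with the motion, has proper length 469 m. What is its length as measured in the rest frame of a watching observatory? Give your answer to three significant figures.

116 m

γ = Δt/Δτ = 184.3/45.4 = 4.05947.
The rod contracts by the same γ: 469 m / 4.05947 = 116 m.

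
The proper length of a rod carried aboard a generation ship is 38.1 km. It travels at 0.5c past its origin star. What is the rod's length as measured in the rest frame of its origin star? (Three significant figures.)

33.0 km

β² = 0.25, so γ = 1/√0.75 = 1.1547.
Length contraction: L = L₀/γ = 38.1/1.1547 = 33.0 km.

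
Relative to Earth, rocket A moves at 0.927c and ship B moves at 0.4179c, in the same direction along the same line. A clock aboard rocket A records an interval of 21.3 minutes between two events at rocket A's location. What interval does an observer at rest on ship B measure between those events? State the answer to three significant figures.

38.3 minutes

The velocity of rocket A relative to ship B is (0.927 − 0.4179)c / (1 − 0.927×0.4179) = 0.83104c; relative speed 0.83104c.
At |u| = 0.83104c, γ = (1 − 0.690627)^(−1/2) = 1.7979.
Rocket A's interval is proper; time dilation gives Δt_B = γΔτ = 1.7979 × 21.3 minutes = 38.3 minutes.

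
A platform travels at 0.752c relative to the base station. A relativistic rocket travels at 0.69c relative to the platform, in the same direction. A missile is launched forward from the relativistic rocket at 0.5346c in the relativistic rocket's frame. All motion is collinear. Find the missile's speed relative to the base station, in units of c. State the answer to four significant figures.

0.9844c

First combine the missile and relativistic rocket (S''→S'): u₁ = (0.5346 + 0.69)/(1 + 0.5346×0.69) = 1.2246/1.368874 = 0.8946.
Then combine with the platform (S'→S): u = (0.8946 + 0.752)/(1 + 0.8946×0.752) = 1.6466/1.6727392 = 0.98437.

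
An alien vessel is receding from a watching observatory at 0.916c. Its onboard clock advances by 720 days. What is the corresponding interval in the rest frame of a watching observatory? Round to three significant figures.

1790 days

γ = 1/√(1 − β²) = 1/√(1 − 0.839056) = 1/√0.160944 = 1/0.401178 = 2.4927.
Time dilation: Δt = γ·Δτ = 2.4927 × 720 = 1790 days.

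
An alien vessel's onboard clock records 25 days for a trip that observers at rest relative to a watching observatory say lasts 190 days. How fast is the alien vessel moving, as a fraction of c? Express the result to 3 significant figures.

0.991c

γ = Δt/Δτ = 190/25 = 7.6.
β = √(1 − 1/γ²) = √(1 − 0.017313) = √0.982687 = 0.991.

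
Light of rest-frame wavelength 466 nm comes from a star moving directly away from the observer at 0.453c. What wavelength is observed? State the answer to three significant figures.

Relativistic Doppler for wavelength: λ_obs = λ_src · √((1+β)/(1−β)).
With β = 0.453: factor = √(1.453/0.547) = 1.6298.
λ_obs = 466 × 1.6298 = 759 nm.

759 nm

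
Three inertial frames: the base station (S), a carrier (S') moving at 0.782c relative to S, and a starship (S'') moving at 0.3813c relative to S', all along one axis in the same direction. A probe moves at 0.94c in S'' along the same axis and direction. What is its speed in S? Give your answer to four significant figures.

Apply u = (u'+v)/(1+u'v) twice. Probe in the carrier frame: (0.94+0.3813)/(1+0.94·0.3813) = 1.3213/1.358422 = 0.97267c.
That velocity, transformed to the rest frame of the base station: (0.97267+0.782)/(1+0.97267·0.782) = 1.75467/1.76062794 = 0.99662c.

0.9966c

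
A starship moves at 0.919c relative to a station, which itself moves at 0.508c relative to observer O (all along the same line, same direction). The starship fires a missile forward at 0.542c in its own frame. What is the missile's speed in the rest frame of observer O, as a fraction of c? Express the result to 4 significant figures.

First combine the missile and starship (S''→S'): u₁ = (0.542 + 0.919)/(1 + 0.542×0.919) = 1.461/1.498098 = 0.97524.
Then combine with the station (S'→S): u = (0.97524 + 0.508)/(1 + 0.97524×0.508) = 1.48324/1.49542192 = 0.99185.

0.9919c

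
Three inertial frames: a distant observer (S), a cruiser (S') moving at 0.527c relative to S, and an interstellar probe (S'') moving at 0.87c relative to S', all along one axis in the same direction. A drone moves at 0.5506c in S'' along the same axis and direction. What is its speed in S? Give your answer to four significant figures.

Apply u = (u'+v)/(1+u'v) twice. Drone in the cruiser frame: (0.5506+0.87)/(1+0.5506·0.87) = 1.4206/1.479022 = 0.9605c.
That velocity, transformed to the rest frame of a distant observer: (0.9605+0.527)/(1+0.9605·0.527) = 1.4875/1.5061835 = 0.9876c.

0.9876c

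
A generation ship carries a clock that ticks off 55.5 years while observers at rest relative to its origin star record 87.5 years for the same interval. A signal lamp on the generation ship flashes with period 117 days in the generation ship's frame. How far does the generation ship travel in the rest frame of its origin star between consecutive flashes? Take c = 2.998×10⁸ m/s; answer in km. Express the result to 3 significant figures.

γ = Δt/Δτ = 87.5/55.5 = 1.57658.
β = √(1 − 1/γ²) = 0.7731. Lab-frame period = γτ = 1.57658×117 days = 184.46 days. Distance = βc × γτ = 0.7731 × 2.998×10⁸ m/s × 15937344 s = 3.6939×10^15 m = 3.69×10^12 km.

3.69×10^12 km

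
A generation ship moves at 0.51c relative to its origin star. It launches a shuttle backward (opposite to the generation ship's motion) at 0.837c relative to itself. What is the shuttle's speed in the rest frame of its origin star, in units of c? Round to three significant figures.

0.571c

In units of c, u = (u' + v)/(1 + u'v) with u' = −0.837 and v = 0.51.
Numerator: −0.837 + 0.51 = −0.327. Denominator: 1 + (−0.837)(0.51) = 0.57313.
u = −0.327/0.57313 = −0.57055, so the speed is 0.571c.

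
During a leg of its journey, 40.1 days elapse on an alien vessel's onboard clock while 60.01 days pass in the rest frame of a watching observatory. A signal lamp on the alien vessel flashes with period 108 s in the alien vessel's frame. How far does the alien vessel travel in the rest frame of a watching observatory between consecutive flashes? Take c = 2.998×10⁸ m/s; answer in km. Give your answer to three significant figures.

3.60×10^7 km

From Δt = γΔτ: γ = 60.01/40.1 = 1.49651.
β = √(1 − 1/γ²) = 0.74396. Lab-frame period = γτ = 1.49651×108 s = 161.62 s. Distance = βc × γτ = 0.74396 × 2.998×10⁸ m/s × 161.62 s = 3.6048×10^10 m = 3.60×10^7 km.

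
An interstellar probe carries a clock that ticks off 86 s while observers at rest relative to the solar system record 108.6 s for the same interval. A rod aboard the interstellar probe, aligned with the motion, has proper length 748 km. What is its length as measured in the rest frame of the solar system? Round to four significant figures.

γ = Δt/Δτ = 108.6/86 = 1.26279.
L = L₀/γ = 748/1.26279 = 592.3 km.

592.3 km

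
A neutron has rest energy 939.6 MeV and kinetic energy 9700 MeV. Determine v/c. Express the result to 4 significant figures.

0.9961

K = (γ−1)mc², so γ = 1 + 9700/939.6 = 11.324.
Then v/c = √(1 − γ⁻²) = √(1 − 0.00779831) = √0.99220169 = 0.9961.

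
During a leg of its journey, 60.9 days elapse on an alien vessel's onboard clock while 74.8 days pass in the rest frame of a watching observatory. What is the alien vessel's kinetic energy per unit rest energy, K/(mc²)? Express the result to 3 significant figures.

From Δt = γΔτ: γ = 74.8/60.9 = 1.22824.
Since K = (γ−1)mc², K/(mc²) = 1.22824 − 1 = 0.228.

0.228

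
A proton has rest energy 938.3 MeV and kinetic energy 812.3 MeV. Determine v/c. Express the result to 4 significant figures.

K = (γ−1)mc², so γ = 1 + 812.3/938.3 = 1.8657.
Then v/c = √(1 − γ⁻²) = √(1 − 0.287287) = √0.712713 = 0.8442.

0.8442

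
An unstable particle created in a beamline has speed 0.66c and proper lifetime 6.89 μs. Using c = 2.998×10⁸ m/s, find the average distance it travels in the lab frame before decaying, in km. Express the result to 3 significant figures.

1.81 km

Lorentz factor: γ = (1 − 0.4356)^(−1/2) = 1.3311.
Lab-frame lifetime: Δt = γτ = 1.3311 × 6.89 μs = 9.1713 μs.
Distance: d = vΔt = 0.66 × 2.998×10⁸ m/s × 9.1713×10^-6 s = 1810 m = 1.81 km.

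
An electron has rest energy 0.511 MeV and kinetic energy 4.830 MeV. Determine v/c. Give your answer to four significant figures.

γ = 1 + K/(mc²) = 1 + 4.830/0.511 = 10.452.
β = √(1 − 1/γ²) = √(1 − 0.0091538) = √0.9908462 = 0.9954.

0.9954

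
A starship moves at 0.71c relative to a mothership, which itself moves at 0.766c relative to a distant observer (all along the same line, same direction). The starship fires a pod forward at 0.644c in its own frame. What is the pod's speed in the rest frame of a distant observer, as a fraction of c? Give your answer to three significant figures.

0.990c

Apply u = (u'+v)/(1+u'v) twice. Pod in the mothership frame: (0.644+0.71)/(1+0.644·0.71) = 1.354/1.45724 = 0.92915c.
That velocity, transformed to the rest frame of a distant observer: (0.92915+0.766)/(1+0.92915·0.766) = 1.69515/1.7117289 = 0.99031c.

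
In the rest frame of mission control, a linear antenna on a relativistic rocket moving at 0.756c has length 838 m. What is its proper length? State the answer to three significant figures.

1280 m

With β = 0.756, γ = 1/√(1 − 0.756²) = 1/√0.428464 = 1.5277.
Proper length: L₀ = γ·L = 1.5277 × 838 = 1280 m.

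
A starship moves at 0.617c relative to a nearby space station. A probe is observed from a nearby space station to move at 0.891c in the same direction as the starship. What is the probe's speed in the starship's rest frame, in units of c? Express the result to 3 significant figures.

Transform to the starship's frame: u' = (u − v)/(1 − uv/c²).
u' = (0.891 − 0.617)/(1 − 0.891×0.617) = 0.274/0.450253 = 0.60855.
Speed in the starship's frame: 0.609c (in the same direction).

0.609c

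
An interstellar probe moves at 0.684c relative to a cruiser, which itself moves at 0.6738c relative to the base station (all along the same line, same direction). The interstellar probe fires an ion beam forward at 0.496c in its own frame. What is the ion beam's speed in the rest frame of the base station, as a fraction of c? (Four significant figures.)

Apply u = (u'+v)/(1+u'v) twice. Ion beam in the cruiser frame: (0.496+0.684)/(1+0.496·0.684) = 1.18/1.339264 = 0.88108c.
That velocity, transformed to the rest frame of the base station: (0.88108+0.6738)/(1+0.88108·0.6738) = 1.55488/1.593671704 = 0.97566c.

0.9757c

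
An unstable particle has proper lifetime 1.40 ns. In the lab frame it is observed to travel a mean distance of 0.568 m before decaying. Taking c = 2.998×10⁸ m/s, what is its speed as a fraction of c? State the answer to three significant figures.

0.804c

Lab distance = (lab lifetime)·v = γτ·βc, so βγ = d/(cτ) = 0.5680/(2.998×10⁸ × 1.400×10^-9) = 1.3533.
With βγ = 1.3533: γ² = 1 + (βγ)² = 2.83142, and β = (βγ)/γ = 1.3533/1.68268 = 0.804.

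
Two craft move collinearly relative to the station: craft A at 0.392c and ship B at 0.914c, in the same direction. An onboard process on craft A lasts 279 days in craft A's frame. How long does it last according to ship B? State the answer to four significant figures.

Speed of craft A in ship B's frame: u = (v_A − v_B)/(1 − v_A v_B/c²) = (0.392 − 0.914)/(1 − 0.392×0.914) = −0.522/0.641712 = −0.81345; |u| = 0.81345c.
γ for this relative speed: γ = 1/√(1 − 0.661701) = 1.7193.
Craft A's interval is proper; time dilation gives Δt_B = γΔτ = 1.7193 × 279 days = 479.7 days.

479.7 days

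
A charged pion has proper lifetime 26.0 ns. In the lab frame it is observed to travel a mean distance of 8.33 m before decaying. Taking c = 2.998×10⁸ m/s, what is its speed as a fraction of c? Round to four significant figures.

0.7302c

Let x = d/(cτ) = 8.330 m / (2.998×10⁸ m/s × 2.600×10^-8 s) = 1.0687. Since d = βγcτ, x = βγ = β/√(1−β²).
Solving: β² = x²/(1+x²) = 1.14212/2.14212 = 0.533173, so β = 0.7302.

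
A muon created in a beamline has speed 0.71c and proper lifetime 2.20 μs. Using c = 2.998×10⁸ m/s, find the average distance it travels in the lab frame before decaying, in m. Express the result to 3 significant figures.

With β = 0.71, γ = 1/√(1 − 0.71²) = 1/√0.4959 = 1.42.
Lab-frame lifetime: Δt = γτ = 1.42 × 2.20 μs = 3.124 μs.
Distance: d = vΔt = 0.71 × 2.998×10⁸ m/s × 3.1240×10^-6 s = 665 m.

665 m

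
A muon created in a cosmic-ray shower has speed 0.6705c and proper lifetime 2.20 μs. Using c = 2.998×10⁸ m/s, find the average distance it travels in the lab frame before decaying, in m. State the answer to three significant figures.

γ = 1/√(1 − β²) = 1/√(1 − 0.44957025) = 1/√0.55042975 = 1/0.74191 = 1.3479.
Lab-frame lifetime: Δt = γτ = 1.3479 × 2.20 μs = 2.9654 μs.
Distance: d = vΔt = 0.6705 × 2.998×10⁸ m/s × 2.9654×10^-6 s = 596 m.

596 m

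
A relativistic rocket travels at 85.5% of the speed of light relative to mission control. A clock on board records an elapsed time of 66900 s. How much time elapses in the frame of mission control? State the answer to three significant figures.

β² = 0.731025, so γ = 1/√0.268975 = 1.9282.
The onboard clock measures proper time, so the interval in the rest frame of mission control is dilated: Δt = γ·Δτ = 1.9282 × 66900 s = 1.29×10^5 s.

1.29×10^5 s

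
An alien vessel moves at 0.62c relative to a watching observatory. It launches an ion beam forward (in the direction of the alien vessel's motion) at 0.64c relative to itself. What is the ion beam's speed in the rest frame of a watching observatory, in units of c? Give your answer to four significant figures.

In units of c, u = (u' + v)/(1 + u'v) with u' = 0.64 and v = 0.62.
Numerator: 0.64 + 0.62 = 1.26. Denominator: 1 + (0.64)(0.62) = 1.3968.
u = 1.26/1.3968 = 0.90206, so the speed is 0.9021c.

0.9021c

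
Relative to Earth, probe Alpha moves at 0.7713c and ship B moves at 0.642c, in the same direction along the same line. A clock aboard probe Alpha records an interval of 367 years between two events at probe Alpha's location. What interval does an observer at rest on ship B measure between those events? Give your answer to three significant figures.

380 years

Speed of probe Alpha in ship B's frame: u = (v_A − v_B)/(1 − v_A v_B/c²) = (0.7713 − 0.642)/(1 − 0.7713×0.642) = 0.1293/0.5048254 = 0.25613; |u| = 0.25613c.
At |u| = 0.25613c, γ = (1 − 0.0656026)^(−1/2) = 1.0345.
The clock on probe Alpha records proper time, so ship B measures Δt = γΔτ = 1.0345 × 367 = 380 years.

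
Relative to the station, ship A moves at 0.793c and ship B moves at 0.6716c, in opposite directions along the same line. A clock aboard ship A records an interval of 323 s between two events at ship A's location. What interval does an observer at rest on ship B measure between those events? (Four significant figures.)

Transform ship A's velocity into ship B's frame: (0.793 + 0.6716)/(1 + 0.793·0.6716) = 1.4646/1.5325788, so the relative speed is 0.95564c.
At |u| = 0.95564c, γ = (1 − 0.913248)^(−1/2) = 3.3952.
The clock on ship A records proper time, so ship B measures Δt = γΔτ = 3.3952 × 323 = 1097 s.

1097 s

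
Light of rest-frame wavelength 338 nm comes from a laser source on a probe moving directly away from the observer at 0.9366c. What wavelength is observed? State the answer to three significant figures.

Relativistic Doppler for wavelength: λ_obs = λ_src · √((1+β)/(1−β)).
With β = 0.9366: factor = √(1.9366/0.0634) = 5.5268.
λ_obs = 338 × 5.5268 = 1870 nm.

1870 nm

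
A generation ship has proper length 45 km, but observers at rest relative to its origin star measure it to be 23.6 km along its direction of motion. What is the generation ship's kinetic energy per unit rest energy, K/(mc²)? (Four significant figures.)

Length contraction gives γ = L₀/L = 45/23.6 = 1.90678.
K/(mc²) = γ − 1 = 1.90678 − 1 = 0.9068.

0.9068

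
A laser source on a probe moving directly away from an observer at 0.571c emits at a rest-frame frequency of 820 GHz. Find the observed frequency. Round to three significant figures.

429 GHz

Relativistic Doppler (source moving away): f_obs = f_src · √((1−β)/(1+β)).
With β = 0.571: factor = √(0.429/1.571) = 0.52257.
f_obs = 820 × 0.52257 = 429 GHz.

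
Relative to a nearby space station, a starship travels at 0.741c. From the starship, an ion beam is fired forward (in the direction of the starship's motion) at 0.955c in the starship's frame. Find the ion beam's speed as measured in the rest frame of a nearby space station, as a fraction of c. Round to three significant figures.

Relativistic velocity addition: u = (u' + v)/(1 + u'v/c²), with u' = 0.955c and v = 0.741c.
Numerator: 0.955 + 0.741 = 1.696. Denominator: 1 + (0.955)(0.741) = 1.707655.
u = 1.696/1.707655 = 0.99317, so the speed is 0.993c.

0.993c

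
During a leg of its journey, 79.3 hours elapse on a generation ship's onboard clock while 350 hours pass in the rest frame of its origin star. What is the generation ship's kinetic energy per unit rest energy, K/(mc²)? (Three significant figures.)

3.41

From Δt = γΔτ: γ = 350/79.3 = 4.41362.
K/(mc²) = γ − 1 = 4.41362 − 1 = 3.41.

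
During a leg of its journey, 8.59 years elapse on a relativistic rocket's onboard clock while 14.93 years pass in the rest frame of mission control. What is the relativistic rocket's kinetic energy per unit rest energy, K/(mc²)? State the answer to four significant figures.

0.7381

The time-dilation ratio gives γ = 14.93/8.59 = 1.73807.
K/(mc²) = γ − 1 = 1.73807 − 1 = 0.7381.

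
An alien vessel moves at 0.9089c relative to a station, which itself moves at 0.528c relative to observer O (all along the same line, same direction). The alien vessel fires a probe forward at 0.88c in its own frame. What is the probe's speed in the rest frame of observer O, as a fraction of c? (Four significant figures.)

Apply u = (u'+v)/(1+u'v) twice. Probe in the station frame: (0.88+0.9089)/(1+0.88·0.9089) = 1.7889/1.799832 = 0.99393c.
That velocity, transformed to the rest frame of observer O: (0.99393+0.528)/(1+0.99393·0.528) = 1.52193/1.52479504 = 0.99812c.

0.9981c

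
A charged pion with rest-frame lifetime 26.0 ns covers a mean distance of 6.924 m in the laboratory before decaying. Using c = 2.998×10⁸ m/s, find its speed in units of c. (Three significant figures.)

d = βγcτ ⇒ βγ = d/(cτ) = 6.924 m / (7.7948 m) = 0.88828.
β = (βγ)/√(1+(βγ)²) = 0.88828/√1.789041 = 0.664.

0.664c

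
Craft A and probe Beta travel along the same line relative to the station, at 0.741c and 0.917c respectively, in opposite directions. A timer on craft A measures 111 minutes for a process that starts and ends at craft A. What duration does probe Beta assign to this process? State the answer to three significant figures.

Speed of craft A in probe Beta's frame: u = (v_A + v_B)/(1 + v_A v_B/c²) = (0.741 + 0.917)/(1 + 0.741×0.917) = 1.658/1.679497 = 0.9872; |u| = 0.9872c.
At |u| = 0.9872c, γ = (1 − 0.974564)^(−1/2) = 6.2701.
Craft A's interval is proper; time dilation gives Δt_B = γΔτ = 6.2701 × 111 minutes = 696 minutes.

696 minutes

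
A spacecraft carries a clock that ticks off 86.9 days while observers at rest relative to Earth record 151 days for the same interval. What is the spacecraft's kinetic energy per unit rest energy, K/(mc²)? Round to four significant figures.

The time-dilation ratio gives γ = 151/86.9 = 1.73763.
K/(mc²) = γ − 1 = 1.73763 − 1 = 0.7376.

0.7376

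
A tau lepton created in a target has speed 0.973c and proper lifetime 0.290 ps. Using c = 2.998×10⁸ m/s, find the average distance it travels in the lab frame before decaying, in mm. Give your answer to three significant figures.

β² = 0.946729, so γ = 1/√0.053271 = 4.3327.
Lab-frame lifetime: Δt = γτ = 4.3327 × 0.290 ps = 1.2565 ps.
Distance: d = vΔt = 0.973 × 2.998×10⁸ m/s × 1.2565×10^-12 s = 3.67×10^-4 m = 0.367 mm.

0.367 mm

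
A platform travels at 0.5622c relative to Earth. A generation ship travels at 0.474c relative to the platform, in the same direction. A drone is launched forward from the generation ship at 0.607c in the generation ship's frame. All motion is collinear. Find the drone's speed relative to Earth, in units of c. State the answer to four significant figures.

Apply u = (u'+v)/(1+u'v) twice. Drone in the platform frame: (0.607+0.474)/(1+0.607·0.474) = 1.081/1.287718 = 0.83947c.
That velocity, transformed to the rest frame of Earth: (0.83947+0.5622)/(1+0.83947·0.5622) = 1.40167/1.471950034 = 0.95225c.

0.9523c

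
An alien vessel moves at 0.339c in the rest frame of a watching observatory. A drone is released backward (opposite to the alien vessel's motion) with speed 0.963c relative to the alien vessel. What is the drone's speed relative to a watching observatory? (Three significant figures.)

In units of c, u = (u' + v)/(1 + u'v) with u' = −0.963 and v = 0.339.
Numerator: −0.963 + 0.339 = −0.624. Denominator: 1 + (−0.963)(0.339) = 0.673543.
u = −0.624/0.673543 = −0.92644, so the speed is 0.926c.

0.926c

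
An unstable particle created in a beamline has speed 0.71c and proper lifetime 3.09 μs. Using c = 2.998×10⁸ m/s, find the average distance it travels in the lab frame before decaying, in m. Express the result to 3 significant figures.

934 m

With β = 0.71, γ = 1/√(1 − 0.71²) = 1/√0.4959 = 1.42.
Lab-frame lifetime: Δt = γτ = 1.42 × 3.09 μs = 4.3878 μs.
Distance: d = vΔt = 0.71 × 2.998×10⁸ m/s × 4.3878×10^-6 s = 934 m.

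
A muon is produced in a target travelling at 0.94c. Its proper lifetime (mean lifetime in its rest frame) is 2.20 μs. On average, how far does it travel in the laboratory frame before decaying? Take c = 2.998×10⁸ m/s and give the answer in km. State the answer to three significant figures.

β² = 0.8836, so γ = 1/√0.1164 = 2.9311.
Lab-frame lifetime: Δt = γτ = 2.9311 × 2.20 μs = 6.4484 μs.
Distance: d = vΔt = 0.94 × 2.998×10⁸ m/s × 6.4484×10^-6 s = 1820 m = 1.82 km.

1.82 km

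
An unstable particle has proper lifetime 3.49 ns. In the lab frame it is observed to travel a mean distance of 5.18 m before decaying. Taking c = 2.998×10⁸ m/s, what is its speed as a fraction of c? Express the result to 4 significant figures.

d = βγcτ ⇒ βγ = d/(cτ) = 5.180 m / (1.046302 m) = 4.9508.
β = (βγ)/√(1+(βγ)²) = 4.9508/√25.5104 = 0.9802.

0.9802c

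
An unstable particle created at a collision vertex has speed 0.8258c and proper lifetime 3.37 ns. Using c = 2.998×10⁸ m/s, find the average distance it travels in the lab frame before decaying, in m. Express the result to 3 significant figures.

1.48 m

With β = 0.8258, γ = 1/√(1 − 0.8258²) = 1/√0.31805436 = 1.7732.
Lab-frame lifetime: Δt = γτ = 1.7732 × 3.37 ns = 5.9757 ns.
Distance: d = vΔt = 0.8258 × 2.998×10⁸ m/s × 5.9757×10^-9 s = 1.48 m.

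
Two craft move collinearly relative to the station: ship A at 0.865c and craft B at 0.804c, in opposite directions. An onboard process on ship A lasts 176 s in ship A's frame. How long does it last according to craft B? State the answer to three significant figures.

1000 s

Transform ship A's velocity into craft B's frame: (0.865 + 0.804)/(1 + 0.865·0.804) = 1.669/1.69546, so the relative speed is 0.98439c.
γ for this relative speed: γ = 1/√(1 − 0.969024) = 5.6818.
The clock on ship A records proper time, so craft B measures Δt = γΔτ = 5.6818 × 176 = 1000 s.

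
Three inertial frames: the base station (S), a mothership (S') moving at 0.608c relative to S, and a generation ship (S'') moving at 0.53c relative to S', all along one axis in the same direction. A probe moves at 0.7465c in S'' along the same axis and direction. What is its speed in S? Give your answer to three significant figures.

First combine the probe and generation ship (S''→S'): u₁ = (0.7465 + 0.53)/(1 + 0.7465×0.53) = 1.2765/1.395645 = 0.91463.
Then combine with the mothership (S'→S): u = (0.91463 + 0.608)/(1 + 0.91463×0.608) = 1.52263/1.55609504 = 0.97849.

0.978c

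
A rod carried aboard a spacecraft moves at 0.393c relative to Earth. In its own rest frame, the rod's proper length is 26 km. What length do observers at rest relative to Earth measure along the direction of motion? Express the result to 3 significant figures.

β² = 0.154449, so γ = 1/√0.845551 = 1.0875.
Along the direction of motion the measured length is L₀/γ = 26/1.0875 = 23.9 km.

23.9 km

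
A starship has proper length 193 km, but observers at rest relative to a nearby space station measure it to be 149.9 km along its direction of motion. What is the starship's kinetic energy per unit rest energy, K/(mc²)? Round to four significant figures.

From L = L₀/γ: γ = 193/149.9 = 1.28753.
K/(mc²) = γ − 1 = 1.28753 − 1 = 0.2875.

0.2875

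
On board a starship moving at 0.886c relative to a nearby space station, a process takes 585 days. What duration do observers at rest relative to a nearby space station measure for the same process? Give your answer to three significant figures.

With β = 0.886, γ = 1/√(1 − 0.886²) = 1/√0.215004 = 2.1566.
The onboard clock measures proper time, so the interval in the rest frame of a nearby space station is dilated: Δt = γ·Δτ = 2.1566 × 585 days = 1260 days.

1260 days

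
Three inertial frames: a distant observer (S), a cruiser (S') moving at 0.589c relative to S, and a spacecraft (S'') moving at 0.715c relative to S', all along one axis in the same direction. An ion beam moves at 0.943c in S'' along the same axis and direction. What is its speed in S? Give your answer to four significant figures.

0.9975c

First combine the ion beam and spacecraft (S''→S'): u₁ = (0.943 + 0.715)/(1 + 0.943×0.715) = 1.658/1.674245 = 0.9903.
Then combine with the cruiser (S'→S): u = (0.9903 + 0.589)/(1 + 0.9903×0.589) = 1.5793/1.5832867 = 0.99748.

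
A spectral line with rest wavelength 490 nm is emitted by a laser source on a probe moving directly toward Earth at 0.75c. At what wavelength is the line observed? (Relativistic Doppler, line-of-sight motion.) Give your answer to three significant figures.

Relativistic Doppler for wavelength: λ_obs = λ_src · √((1−β)/(1+β)).
With β = 0.75: factor = √(0.25/1.75) = 0.37796.
λ_obs = 490 × 0.37796 = 185 nm.

185 nm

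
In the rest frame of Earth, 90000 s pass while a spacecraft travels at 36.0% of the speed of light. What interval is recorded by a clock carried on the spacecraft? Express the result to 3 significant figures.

84000 s

γ = 1/√(1 − β²) = 1/√(1 − 0.1296) = 1/√0.8704 = 1/0.932952 = 1.0719.
The spacecraft's clock runs slow as seen from Earth, so Δτ = Δt/γ = 90000/1.0719 = 84000 s.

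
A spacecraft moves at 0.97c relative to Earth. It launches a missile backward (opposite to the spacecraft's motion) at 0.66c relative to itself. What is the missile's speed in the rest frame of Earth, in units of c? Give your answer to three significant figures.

0.862c

In units of c, u = (u' + v)/(1 + u'v) with u' = −0.66 and v = 0.97.
Numerator: −0.66 + 0.97 = 0.31. Denominator: 1 + (−0.66)(0.97) = 0.3598.
u = 0.31/0.3598 = 0.86159, so the speed is 0.862c.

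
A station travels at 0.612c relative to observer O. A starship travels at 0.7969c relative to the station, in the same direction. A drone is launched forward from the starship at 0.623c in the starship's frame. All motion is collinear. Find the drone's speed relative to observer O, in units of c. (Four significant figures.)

0.9874c

Compose velocities in two stages. Stage 1 (into S'): u₁ = (0.623+0.7969)/(1+0.623×0.7969) = 0.94883.
Stage 2 (into S): u = (0.94883+0.612)/(1+0.94883×0.612) = 0.98744, so the speed is 0.9874c.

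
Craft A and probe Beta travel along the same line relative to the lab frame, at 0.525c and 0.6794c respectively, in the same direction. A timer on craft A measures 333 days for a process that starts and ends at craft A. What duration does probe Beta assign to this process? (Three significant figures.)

Transform craft A's velocity into probe Beta's frame: (0.525 − 0.6794)/(1 − 0.525·0.6794) = −0.1544/0.643315, so the relative speed is 0.24001c.
At |u| = 0.24001c, γ = (1 − 0.0576048)^(−1/2) = 1.0301.
The clock on craft A records proper time, so probe Beta measures Δt = γΔτ = 1.0301 × 333 = 343 days.

343 days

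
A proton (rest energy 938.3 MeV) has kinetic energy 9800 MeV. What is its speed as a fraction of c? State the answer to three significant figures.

γ = 1 + K/(mc²) = 1 + 9800/938.3 = 11.444.
β = √(1 − 1/γ²) = √(1 − 0.00763562) = √0.99236438 = 0.996.

0.996c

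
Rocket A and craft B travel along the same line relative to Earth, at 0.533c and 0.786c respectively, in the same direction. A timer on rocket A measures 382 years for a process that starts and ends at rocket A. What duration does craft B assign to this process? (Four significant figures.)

424.3 years

The velocity of rocket A relative to craft B is (0.533 − 0.786)c / (1 − 0.533×0.786) = −0.43541c; relative speed 0.43541c.
γ for this relative speed: γ = 1/√(1 − 0.189582) = 1.1108.
Rocket A's interval is proper; time dilation gives Δt_B = γΔτ = 1.1108 × 382 years = 424.3 years.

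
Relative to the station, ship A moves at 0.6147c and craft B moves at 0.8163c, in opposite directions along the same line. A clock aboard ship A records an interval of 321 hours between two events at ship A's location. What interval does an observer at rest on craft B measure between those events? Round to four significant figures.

Transform ship A's velocity into craft B's frame: (0.6147 + 0.8163)/(1 + 0.6147·0.8163) = 1.431/1.50177961, so the relative speed is 0.95287c.
At |u| = 0.95287c, γ = (1 − 0.907961)^(−1/2) = 3.2962.
Ship A's interval is proper; time dilation gives Δt_B = γΔτ = 3.2962 × 321 hours = 1058 hours.

1058 hours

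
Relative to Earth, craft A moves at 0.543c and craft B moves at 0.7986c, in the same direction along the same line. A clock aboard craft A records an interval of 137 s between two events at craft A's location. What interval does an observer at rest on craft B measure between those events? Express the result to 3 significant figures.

154 s

Transform craft A's velocity into craft B's frame: (0.543 − 0.7986)/(1 − 0.543·0.7986) = −0.2556/0.5663602, so the relative speed is 0.4513c.
γ for this relative speed: γ = 1/√(1 − 0.203672) = 1.1206.
Craft A's interval is proper; time dilation gives Δt_B = γΔτ = 1.1206 × 137 s = 154 s.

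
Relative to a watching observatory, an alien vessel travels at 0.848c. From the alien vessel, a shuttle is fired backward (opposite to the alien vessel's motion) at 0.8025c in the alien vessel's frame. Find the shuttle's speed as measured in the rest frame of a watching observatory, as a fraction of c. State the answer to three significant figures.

0.142c

In units of c, u = (u' + v)/(1 + u'v) with u' = −0.8025 and v = 0.848.
Numerator: −0.8025 + 0.848 = 0.0455. Denominator: 1 + (−0.8025)(0.848) = 0.31948.
u = 0.0455/0.31948 = 0.14242, so the speed is 0.142c.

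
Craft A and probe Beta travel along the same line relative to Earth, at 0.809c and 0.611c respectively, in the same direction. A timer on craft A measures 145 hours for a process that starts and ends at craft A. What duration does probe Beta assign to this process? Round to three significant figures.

158 hours

The velocity of craft A relative to probe Beta is (0.809 − 0.611)c / (1 − 0.809×0.611) = 0.39154c; relative speed 0.39154c.
γ for this relative speed: γ = 1/√(1 − 0.153304) = 1.0868.
Craft A's interval is proper; time dilation gives Δt_B = γΔτ = 1.0868 × 145 hours = 158 hours.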